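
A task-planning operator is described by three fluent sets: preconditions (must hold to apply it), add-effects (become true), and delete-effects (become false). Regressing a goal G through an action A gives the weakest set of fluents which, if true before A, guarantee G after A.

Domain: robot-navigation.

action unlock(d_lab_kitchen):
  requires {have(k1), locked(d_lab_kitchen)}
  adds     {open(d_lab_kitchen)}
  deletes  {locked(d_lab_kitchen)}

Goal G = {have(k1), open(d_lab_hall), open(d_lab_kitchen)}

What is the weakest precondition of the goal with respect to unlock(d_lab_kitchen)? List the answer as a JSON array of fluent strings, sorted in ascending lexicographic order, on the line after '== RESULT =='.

Regress:
  G ∩ del = {}  (empty — regression defined)
  G \ add = {have(k1), open(d_lab_hall), open(d_lab_kitchen)} \ {open(d_lab_kitchen)} = {have(k1), open(d_lab_hall)}
  ∪ pre   = {have(k1), open(d_lab_hall)} ∪ {have(k1), locked(d_lab_kitchen)}
          = {have(k1), locked(d_lab_kitchen), open(d_lab_hall)}

== RESULT ==
["have(k1)", "locked(d_lab_kitchen)", "open(d_lab_hall)"]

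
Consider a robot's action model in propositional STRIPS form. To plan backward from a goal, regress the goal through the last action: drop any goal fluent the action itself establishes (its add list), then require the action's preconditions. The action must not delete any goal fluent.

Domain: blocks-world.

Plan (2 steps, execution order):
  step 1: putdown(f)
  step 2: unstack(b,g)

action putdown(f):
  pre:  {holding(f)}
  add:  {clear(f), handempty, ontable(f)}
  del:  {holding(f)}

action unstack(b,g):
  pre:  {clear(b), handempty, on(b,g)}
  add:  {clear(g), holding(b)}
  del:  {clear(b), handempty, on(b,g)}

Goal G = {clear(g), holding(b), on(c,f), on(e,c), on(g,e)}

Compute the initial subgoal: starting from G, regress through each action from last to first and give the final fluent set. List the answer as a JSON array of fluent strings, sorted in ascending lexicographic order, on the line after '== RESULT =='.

Regress step by step:
  through step 2 (unstack(b,g)): drop {clear(g), holding(b)}, keep {on(c,f), on(e,c), on(g,e)}, require {clear(b), handempty, on(b,g)}
    → {clear(b), handempty, on(b,g), on(c,f), on(e,c), on(g,e)}
  through step 1 (putdown(f)): drop {handempty}, keep {clear(b), on(b,g), on(c,f), on(e,c), on(g,e)}, require {holding(f)}
    → {clear(b), holding(f), on(b,g), on(c,f), on(e,c), on(g,e)}

== RESULT ==
["clear(b)", "holding(f)", "on(b,g)", "on(c,f)", "on(e,c)", "on(g,e)"]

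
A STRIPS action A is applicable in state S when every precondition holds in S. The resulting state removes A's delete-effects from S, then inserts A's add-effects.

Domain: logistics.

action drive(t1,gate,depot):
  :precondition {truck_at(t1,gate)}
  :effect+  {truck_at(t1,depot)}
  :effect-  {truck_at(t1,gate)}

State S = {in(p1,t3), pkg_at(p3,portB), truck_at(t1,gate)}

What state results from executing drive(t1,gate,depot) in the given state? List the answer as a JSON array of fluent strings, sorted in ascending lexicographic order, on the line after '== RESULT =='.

Progress:
  pre ⊆ S: {truck_at(t1,gate)} ⊆ S  — applicable
  S \ del = {in(p1,t3), pkg_at(p3,portB)}
  ∪ add   = {in(p1,t3), pkg_at(p3,portB), truck_at(t1,depot)}

== RESULT ==
["in(p1,t3)", "pkg_at(p3,portB)", "truck_at(t1,depot)"]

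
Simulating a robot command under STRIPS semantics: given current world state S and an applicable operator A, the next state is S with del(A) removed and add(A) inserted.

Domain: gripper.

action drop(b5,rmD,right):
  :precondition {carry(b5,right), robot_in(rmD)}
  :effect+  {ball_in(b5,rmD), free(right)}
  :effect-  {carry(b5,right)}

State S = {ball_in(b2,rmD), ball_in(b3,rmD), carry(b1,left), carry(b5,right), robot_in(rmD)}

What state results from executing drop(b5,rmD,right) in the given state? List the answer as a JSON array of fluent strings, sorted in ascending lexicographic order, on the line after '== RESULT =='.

Compute (S \ del) ∪ add:
  pre ⊆ S: {carry(b5,right), robot_in(rmD)} ⊆ S  — applicable
  S \ del = {ball_in(b2,rmD), ball_in(b3,rmD), carry(b1,left), robot_in(rmD)}
  ∪ add   = {ball_in(b2,rmD), ball_in(b3,rmD), ball_in(b5,rmD), carry(b1,left), free(right), robot_in(rmD)}

== RESULT ==
["ball_in(b2,rmD)", "ball_in(b3,rmD)", "ball_in(b5,rmD)", "carry(b1,left)", "free(right)", "robot_in(rmD)"]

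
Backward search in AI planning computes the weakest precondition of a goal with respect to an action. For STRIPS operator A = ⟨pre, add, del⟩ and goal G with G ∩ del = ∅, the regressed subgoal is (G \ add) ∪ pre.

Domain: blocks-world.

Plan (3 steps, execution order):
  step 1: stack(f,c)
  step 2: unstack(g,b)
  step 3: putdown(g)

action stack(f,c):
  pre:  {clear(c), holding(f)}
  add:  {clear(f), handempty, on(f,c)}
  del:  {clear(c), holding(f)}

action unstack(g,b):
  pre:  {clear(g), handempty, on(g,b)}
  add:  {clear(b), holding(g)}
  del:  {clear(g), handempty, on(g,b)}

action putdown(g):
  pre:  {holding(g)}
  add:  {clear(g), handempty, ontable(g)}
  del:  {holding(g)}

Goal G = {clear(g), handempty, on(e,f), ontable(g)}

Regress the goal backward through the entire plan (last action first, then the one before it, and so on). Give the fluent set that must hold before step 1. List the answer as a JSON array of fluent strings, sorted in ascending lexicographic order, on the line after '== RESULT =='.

Work backward from the goal:
  through step 3 (putdown(g)): drop {clear(g), handempty, ontable(g)}, keep {on(e,f)}, require {holding(g)}
    → {holding(g), on(e,f)}
  through step 2 (unstack(g,b)): drop {holding(g)}, keep {on(e,f)}, require {clear(g), handempty, on(g,b)}
    → {clear(g), handempty, on(e,f), on(g,b)}
  through step 1 (stack(f,c)): drop {handempty}, keep {clear(g), on(e,f), on(g,b)}, require {clear(c), holding(f)}
    → {clear(c), clear(g), holding(f), on(e,f), on(g,b)}

== RESULT ==
["clear(c)", "clear(g)", "holding(f)", "on(e,f)", "on(g,b)"]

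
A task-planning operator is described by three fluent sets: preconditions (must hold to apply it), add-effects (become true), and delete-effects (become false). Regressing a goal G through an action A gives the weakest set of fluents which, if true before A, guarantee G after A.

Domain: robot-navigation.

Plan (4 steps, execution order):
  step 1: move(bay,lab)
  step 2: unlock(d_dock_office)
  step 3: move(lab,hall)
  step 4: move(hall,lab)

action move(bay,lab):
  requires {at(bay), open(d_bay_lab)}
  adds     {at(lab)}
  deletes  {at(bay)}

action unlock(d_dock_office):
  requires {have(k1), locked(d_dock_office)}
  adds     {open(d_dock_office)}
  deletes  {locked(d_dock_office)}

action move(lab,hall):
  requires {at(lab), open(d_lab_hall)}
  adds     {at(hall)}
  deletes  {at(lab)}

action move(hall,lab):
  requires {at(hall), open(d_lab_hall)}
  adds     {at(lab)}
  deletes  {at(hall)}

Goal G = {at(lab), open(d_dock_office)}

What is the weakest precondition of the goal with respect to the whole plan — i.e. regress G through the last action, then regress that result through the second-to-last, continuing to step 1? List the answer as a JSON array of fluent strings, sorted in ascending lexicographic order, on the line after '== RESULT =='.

Work backward from the goal:
  through step 4 (move(hall,lab)): drop {at(lab)}, keep {open(d_dock_office)}, require {at(hall), open(d_lab_hall)}
    → {at(hall), open(d_dock_office), open(d_lab_hall)}
  through step 3 (move(lab,hall)): drop {at(hall)}, keep {open(d_dock_office), open(d_lab_hall)}, require {at(lab), open(d_lab_hall)}
    → {at(lab), open(d_dock_office), open(d_lab_hall)}
  through step 2 (unlock(d_dock_office)): drop {open(d_dock_office)}, keep {at(lab), open(d_lab_hall)}, require {have(k1), locked(d_dock_office)}
    → {at(lab), have(k1), locked(d_dock_office), open(d_lab_hall)}
  through step 1 (move(bay,lab)): drop {at(lab)}, keep {have(k1), locked(d_dock_office), open(d_lab_hall)}, require {at(bay), open(d_bay_lab)}
    → {at(bay), have(k1), locked(d_dock_office), open(d_bay_lab), open(d_lab_hall)}

== RESULT ==
["at(bay)", "have(k1)", "locked(d_dock_office)", "open(d_bay_lab)", "open(d_lab_hall)"]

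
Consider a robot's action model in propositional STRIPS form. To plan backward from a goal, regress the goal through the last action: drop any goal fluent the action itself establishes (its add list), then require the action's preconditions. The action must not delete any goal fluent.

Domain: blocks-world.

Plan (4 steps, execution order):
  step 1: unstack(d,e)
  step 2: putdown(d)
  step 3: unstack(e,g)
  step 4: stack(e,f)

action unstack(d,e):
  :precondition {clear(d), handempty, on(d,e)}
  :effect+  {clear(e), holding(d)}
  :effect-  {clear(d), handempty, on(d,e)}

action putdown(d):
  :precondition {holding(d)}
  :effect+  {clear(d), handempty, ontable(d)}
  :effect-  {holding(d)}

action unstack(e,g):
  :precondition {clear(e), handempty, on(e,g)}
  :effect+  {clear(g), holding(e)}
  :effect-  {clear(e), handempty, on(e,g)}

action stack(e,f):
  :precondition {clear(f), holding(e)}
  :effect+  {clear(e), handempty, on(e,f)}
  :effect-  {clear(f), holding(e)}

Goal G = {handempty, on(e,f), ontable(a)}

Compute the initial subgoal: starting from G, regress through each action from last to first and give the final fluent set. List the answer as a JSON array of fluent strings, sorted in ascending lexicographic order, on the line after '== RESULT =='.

Regress step by step:
  through step 4 (stack(e,f)): drop {handempty, on(e,f)}, keep {ontable(a)}, require {clear(f), holding(e)}
    → {clear(f), holding(e), ontable(a)}
  through step 3 (unstack(e,g)): drop {holding(e)}, keep {clear(f), ontable(a)}, require {clear(e), handempty, on(e,g)}
    → {clear(e), clear(f), handempty, on(e,g), ontable(a)}
  through step 2 (putdown(d)): drop {handempty}, keep {clear(e), clear(f), on(e,g), ontable(a)}, require {holding(d)}
    → {clear(e), clear(f), holding(d), on(e,g), ontable(a)}
  through step 1 (unstack(d,e)): drop {clear(e), holding(d)}, keep {clear(f), on(e,g), ontable(a)}, require {clear(d), handempty, on(d,e)}
    → {clear(d), clear(f), handempty, on(d,e), on(e,g), ontable(a)}

== RESULT ==
["clear(d)", "clear(f)", "handempty", "on(d,e)", "on(e,g)", "ontable(a)"]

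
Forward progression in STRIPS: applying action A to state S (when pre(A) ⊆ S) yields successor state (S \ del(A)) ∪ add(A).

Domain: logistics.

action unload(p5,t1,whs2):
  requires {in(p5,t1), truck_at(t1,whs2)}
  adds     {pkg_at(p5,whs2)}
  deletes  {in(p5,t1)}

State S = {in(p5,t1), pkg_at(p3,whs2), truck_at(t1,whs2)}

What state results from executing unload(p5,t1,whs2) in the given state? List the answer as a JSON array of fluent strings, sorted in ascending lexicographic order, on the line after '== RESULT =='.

Progress:
  pre ⊆ S: {in(p5,t1), truck_at(t1,whs2)} ⊆ S  — applicable
  S \ del = {pkg_at(p3,whs2), truck_at(t1,whs2)}
  ∪ add   = {pkg_at(p3,whs2), pkg_at(p5,whs2), truck_at(t1,whs2)}

== RESULT ==
["pkg_at(p3,whs2)", "pkg_at(p5,whs2)", "truck_at(t1,whs2)"]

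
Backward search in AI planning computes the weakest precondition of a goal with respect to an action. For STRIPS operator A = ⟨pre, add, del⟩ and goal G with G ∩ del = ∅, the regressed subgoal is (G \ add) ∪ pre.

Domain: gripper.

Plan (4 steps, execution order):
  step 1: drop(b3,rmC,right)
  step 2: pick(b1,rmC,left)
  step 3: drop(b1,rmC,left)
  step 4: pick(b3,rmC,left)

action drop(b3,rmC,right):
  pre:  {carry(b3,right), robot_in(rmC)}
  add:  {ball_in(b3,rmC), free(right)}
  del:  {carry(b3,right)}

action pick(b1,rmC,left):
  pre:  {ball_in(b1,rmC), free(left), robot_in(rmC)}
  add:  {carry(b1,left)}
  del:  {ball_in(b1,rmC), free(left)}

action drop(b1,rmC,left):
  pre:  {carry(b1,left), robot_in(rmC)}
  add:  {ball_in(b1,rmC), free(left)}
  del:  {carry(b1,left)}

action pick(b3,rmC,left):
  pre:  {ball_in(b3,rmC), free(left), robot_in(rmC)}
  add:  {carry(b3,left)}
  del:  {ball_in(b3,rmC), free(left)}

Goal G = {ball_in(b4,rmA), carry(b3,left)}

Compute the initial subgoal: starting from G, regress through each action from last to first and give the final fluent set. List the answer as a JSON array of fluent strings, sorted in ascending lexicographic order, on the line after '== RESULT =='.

Work backward from the goal:
  through step 4 (pick(b3,rmC,left)): drop {carry(b3,left)}, keep {ball_in(b4,rmA)}, require {ball_in(b3,rmC), free(left), robot_in(rmC)}
    → {ball_in(b3,rmC), ball_in(b4,rmA), free(left), robot_in(rmC)}
  through step 3 (drop(b1,rmC,left)): drop {free(left)}, keep {ball_in(b3,rmC), ball_in(b4,rmA), robot_in(rmC)}, require {carry(b1,left), robot_in(rmC)}
    → {ball_in(b3,rmC), ball_in(b4,rmA), carry(b1,left), robot_in(rmC)}
  through step 2 (pick(b1,rmC,left)): drop {carry(b1,left)}, keep {ball_in(b3,rmC), ball_in(b4,rmA), robot_in(rmC)}, require {ball_in(b1,rmC), free(left), robot_in(rmC)}
    → {ball_in(b1,rmC), ball_in(b3,rmC), ball_in(b4,rmA), free(left), robot_in(rmC)}
  through step 1 (drop(b3,rmC,right)): drop {ball_in(b3,rmC)}, keep {ball_in(b1,rmC), ball_in(b4,rmA), free(left), robot_in(rmC)}, require {carry(b3,right), robot_in(rmC)}
    → {ball_in(b1,rmC), ball_in(b4,rmA), carry(b3,right), free(left), robot_in(rmC)}

== RESULT ==
["ball_in(b1,rmC)", "ball_in(b4,rmA)", "carry(b3,right)", "free(left)", "robot_in(rmC)"]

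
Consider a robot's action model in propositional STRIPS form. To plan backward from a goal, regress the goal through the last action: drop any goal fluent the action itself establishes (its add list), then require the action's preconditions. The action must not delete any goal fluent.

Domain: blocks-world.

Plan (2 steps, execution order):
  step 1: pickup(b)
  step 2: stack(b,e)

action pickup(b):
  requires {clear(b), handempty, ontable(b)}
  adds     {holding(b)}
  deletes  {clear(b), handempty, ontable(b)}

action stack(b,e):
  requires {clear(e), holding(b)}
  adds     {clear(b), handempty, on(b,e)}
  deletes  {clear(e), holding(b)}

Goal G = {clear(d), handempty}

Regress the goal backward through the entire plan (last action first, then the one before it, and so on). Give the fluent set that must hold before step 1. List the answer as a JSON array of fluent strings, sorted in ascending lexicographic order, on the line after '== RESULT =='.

Regress step by step:
  through step 2 (stack(b,e)): drop {handempty}, keep {clear(d)}, require {clear(e), holding(b)}
    → {clear(d), clear(e), holding(b)}
  through step 1 (pickup(b)): drop {holding(b)}, keep {clear(d), clear(e)}, require {clear(b), handempty, ontable(b)}
    → {clear(b), clear(d), clear(e), handempty, ontable(b)}

== RESULT ==
["clear(b)", "clear(d)", "clear(e)", "handempty", "ontable(b)"]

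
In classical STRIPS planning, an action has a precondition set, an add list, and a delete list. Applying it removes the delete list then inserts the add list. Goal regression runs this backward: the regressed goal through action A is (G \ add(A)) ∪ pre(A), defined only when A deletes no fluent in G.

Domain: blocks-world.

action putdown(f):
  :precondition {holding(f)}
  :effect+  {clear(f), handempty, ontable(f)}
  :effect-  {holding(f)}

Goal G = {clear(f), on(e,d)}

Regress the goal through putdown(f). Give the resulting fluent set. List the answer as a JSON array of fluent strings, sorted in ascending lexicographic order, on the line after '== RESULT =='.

Regress:
  G ∩ del = {}  (empty — regression defined)
  G \ add = {clear(f), on(e,d)} \ {clear(f), handempty, ontable(f)} = {on(e,d)}
  ∪ pre   = {on(e,d)} ∪ {holding(f)}
          = {holding(f), on(e,d)}

== RESULT ==
["holding(f)", "on(e,d)"]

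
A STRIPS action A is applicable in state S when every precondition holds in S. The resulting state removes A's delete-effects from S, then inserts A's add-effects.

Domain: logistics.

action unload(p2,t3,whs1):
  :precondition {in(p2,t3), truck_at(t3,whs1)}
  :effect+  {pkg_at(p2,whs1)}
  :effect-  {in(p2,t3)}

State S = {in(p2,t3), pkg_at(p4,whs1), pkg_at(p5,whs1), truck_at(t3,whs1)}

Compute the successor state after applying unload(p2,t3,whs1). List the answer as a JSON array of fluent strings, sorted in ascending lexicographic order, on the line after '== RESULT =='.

Progress:
  pre ⊆ S: {in(p2,t3), truck_at(t3,whs1)} ⊆ S  — applicable
  S \ del = {pkg_at(p4,whs1), pkg_at(p5,whs1), truck_at(t3,whs1)}
  ∪ add   = {pkg_at(p2,whs1), pkg_at(p4,whs1), pkg_at(p5,whs1), truck_at(t3,whs1)}

== RESULT ==
["pkg_at(p2,whs1)", "pkg_at(p4,whs1)", "pkg_at(p5,whs1)", "truck_at(t3,whs1)"]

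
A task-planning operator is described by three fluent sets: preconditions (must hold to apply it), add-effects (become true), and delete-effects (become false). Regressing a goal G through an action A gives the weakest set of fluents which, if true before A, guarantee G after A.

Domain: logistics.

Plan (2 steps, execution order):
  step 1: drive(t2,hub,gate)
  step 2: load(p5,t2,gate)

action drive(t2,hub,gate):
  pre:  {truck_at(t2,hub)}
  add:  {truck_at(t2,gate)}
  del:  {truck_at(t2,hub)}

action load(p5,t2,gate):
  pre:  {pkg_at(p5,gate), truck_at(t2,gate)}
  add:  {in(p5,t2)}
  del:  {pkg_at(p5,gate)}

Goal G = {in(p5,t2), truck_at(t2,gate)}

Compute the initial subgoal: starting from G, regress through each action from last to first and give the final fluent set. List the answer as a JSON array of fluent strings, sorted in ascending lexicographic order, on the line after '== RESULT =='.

Regress step by step:
  through step 2 (load(p5,t2,gate)): drop {in(p5,t2)}, keep {truck_at(t2,gate)}, require {pkg_at(p5,gate), truck_at(t2,gate)}
    → {pkg_at(p5,gate), truck_at(t2,gate)}
  through step 1 (drive(t2,hub,gate)): drop {truck_at(t2,gate)}, keep {pkg_at(p5,gate)}, require {truck_at(t2,hub)}
    → {pkg_at(p5,gate), truck_at(t2,hub)}

== RESULT ==
["pkg_at(p5,gate)", "truck_at(t2,hub)"]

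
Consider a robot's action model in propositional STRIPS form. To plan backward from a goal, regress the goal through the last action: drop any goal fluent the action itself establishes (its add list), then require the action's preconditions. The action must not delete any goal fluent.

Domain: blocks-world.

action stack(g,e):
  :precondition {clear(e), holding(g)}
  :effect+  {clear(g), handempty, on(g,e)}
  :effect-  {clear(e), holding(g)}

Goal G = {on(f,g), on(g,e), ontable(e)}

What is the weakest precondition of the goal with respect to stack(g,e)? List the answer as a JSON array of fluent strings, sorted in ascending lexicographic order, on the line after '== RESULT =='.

Regress:
  G ∩ del = {}  (empty — regression defined)
  G \ add = {on(f,g), on(g,e), ontable(e)} \ {clear(g), handempty, on(g,e)} = {on(f,g), ontable(e)}
  ∪ pre   = {on(f,g), ontable(e)} ∪ {clear(e), holding(g)}
          = {clear(e), holding(g), on(f,g), ontable(e)}

== RESULT ==
["clear(e)", "holding(g)", "on(f,g)", "ontable(e)"]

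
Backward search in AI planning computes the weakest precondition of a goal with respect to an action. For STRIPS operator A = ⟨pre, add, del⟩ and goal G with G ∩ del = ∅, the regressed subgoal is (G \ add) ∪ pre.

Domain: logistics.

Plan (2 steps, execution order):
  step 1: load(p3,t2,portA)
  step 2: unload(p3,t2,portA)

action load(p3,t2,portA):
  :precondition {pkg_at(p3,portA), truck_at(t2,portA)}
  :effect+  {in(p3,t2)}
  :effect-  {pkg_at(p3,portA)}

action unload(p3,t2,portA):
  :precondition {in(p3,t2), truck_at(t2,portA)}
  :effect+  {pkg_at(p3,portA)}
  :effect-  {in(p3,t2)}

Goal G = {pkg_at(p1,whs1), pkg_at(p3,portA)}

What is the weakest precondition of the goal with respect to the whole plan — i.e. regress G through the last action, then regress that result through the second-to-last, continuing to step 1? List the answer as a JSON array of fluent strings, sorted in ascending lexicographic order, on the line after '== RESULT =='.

Regress step by step:
  through step 2 (unload(p3,t2,portA)): drop {pkg_at(p3,portA)}, keep {pkg_at(p1,whs1)}, require {in(p3,t2), truck_at(t2,portA)}
    → {in(p3,t2), pkg_at(p1,whs1), truck_at(t2,portA)}
  through step 1 (load(p3,t2,portA)): drop {in(p3,t2)}, keep {pkg_at(p1,whs1), truck_at(t2,portA)}, require {pkg_at(p3,portA), truck_at(t2,portA)}
    → {pkg_at(p1,whs1), pkg_at(p3,portA), truck_at(t2,portA)}

== RESULT ==
["pkg_at(p1,whs1)", "pkg_at(p3,portA)", "truck_at(t2,portA)"]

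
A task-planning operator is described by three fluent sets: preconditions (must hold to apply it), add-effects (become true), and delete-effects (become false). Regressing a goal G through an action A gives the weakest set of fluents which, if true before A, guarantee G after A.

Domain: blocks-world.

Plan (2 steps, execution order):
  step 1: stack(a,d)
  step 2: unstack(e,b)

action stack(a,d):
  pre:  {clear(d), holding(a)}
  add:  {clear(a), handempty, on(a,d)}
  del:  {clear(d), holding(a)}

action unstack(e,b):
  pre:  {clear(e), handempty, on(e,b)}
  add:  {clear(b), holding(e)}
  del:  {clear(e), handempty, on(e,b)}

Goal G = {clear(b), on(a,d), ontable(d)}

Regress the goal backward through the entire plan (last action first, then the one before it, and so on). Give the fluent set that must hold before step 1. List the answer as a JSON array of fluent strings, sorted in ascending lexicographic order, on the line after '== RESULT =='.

Work backward from the goal:
  through step 2 (unstack(e,b)): drop {clear(b)}, keep {on(a,d), ontable(d)}, require {clear(e), handempty, on(e,b)}
    → {clear(e), handempty, on(a,d), on(e,b), ontable(d)}
  through step 1 (stack(a,d)): drop {handempty, on(a,d)}, keep {clear(e), on(e,b), ontable(d)}, require {clear(d), holding(a)}
    → {clear(d), clear(e), holding(a), on(e,b), ontable(d)}

== RESULT ==
["clear(d)", "clear(e)", "holding(a)", "on(e,b)", "ontable(d)"]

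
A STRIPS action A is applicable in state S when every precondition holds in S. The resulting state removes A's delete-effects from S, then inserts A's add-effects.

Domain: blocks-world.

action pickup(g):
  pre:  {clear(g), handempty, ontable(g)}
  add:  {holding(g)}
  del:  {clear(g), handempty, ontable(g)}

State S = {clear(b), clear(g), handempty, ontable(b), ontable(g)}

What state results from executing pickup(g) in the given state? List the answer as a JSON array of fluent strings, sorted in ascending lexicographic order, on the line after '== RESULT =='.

Progress:
  pre ⊆ S: {clear(g), handempty, ontable(g)} ⊆ S  — applicable
  S \ del = {clear(b), ontable(b)}
  ∪ add   = {clear(b), holding(g), ontable(b)}

== RESULT ==
["clear(b)", "holding(g)", "ontable(b)"]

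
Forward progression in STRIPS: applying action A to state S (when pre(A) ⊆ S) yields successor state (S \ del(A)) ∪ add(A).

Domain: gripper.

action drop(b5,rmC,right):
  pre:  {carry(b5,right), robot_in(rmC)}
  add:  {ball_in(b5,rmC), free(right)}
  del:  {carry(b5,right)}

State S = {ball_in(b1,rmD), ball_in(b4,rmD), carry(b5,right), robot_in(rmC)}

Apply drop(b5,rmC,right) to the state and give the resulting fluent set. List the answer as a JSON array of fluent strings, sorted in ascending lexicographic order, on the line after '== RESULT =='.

Progress:
  pre ⊆ S: {carry(b5,right), robot_in(rmC)} ⊆ S  — applicable
  S \ del = {ball_in(b1,rmD), ball_in(b4,rmD), robot_in(rmC)}
  ∪ add   = {ball_in(b1,rmD), ball_in(b4,rmD), ball_in(b5,rmC), free(right), robot_in(rmC)}

== RESULT ==
["ball_in(b1,rmD)", "ball_in(b4,rmD)", "ball_in(b5,rmC)", "free(right)", "robot_in(rmC)"]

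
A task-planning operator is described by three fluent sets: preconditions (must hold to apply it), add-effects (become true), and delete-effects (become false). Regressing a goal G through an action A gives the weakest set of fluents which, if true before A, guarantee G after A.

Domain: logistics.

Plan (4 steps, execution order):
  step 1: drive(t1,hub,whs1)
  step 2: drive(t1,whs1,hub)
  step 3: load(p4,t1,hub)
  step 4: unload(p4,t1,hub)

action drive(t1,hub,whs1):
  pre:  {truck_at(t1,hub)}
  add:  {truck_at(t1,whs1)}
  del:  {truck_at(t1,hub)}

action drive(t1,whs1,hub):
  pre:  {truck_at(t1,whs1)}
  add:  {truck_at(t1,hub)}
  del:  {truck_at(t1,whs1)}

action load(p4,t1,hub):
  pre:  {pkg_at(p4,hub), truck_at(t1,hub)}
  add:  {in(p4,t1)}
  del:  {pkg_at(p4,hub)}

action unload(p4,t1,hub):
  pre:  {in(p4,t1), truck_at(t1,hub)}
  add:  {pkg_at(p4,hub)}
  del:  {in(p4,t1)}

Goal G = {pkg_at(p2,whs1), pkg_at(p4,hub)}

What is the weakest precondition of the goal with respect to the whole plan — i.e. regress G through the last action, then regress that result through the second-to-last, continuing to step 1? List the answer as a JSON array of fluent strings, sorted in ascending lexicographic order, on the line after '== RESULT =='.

Regress step by step:
  through step 4 (unload(p4,t1,hub)): drop {pkg_at(p4,hub)}, keep {pkg_at(p2,whs1)}, require {in(p4,t1), truck_at(t1,hub)}
    → {in(p4,t1), pkg_at(p2,whs1), truck_at(t1,hub)}
  through step 3 (load(p4,t1,hub)): drop {in(p4,t1)}, keep {pkg_at(p2,whs1), truck_at(t1,hub)}, require {pkg_at(p4,hub), truck_at(t1,hub)}
    → {pkg_at(p2,whs1), pkg_at(p4,hub), truck_at(t1,hub)}
  through step 2 (drive(t1,whs1,hub)): drop {truck_at(t1,hub)}, keep {pkg_at(p2,whs1), pkg_at(p4,hub)}, require {truck_at(t1,whs1)}
    → {pkg_at(p2,whs1), pkg_at(p4,hub), truck_at(t1,whs1)}
  through step 1 (drive(t1,hub,whs1)): drop {truck_at(t1,whs1)}, keep {pkg_at(p2,whs1), pkg_at(p4,hub)}, require {truck_at(t1,hub)}
    → {pkg_at(p2,whs1), pkg_at(p4,hub), truck_at(t1,hub)}

== RESULT ==
["pkg_at(p2,whs1)", "pkg_at(p4,hub)", "truck_at(t1,hub)"]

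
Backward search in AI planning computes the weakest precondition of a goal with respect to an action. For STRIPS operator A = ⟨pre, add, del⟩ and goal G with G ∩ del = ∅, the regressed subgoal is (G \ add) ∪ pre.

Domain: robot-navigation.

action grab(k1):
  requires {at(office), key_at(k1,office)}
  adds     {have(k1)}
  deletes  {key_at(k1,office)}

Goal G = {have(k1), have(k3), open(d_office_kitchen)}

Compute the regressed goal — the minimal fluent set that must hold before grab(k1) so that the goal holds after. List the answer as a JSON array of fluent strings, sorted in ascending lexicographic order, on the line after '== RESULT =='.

Compute (G \ add) ∪ pre:
  G ∩ del = {}  (empty — regression defined)
  G \ add = {have(k1), have(k3), open(d_office_kitchen)} \ {have(k1)} = {have(k3), open(d_office_kitchen)}
  ∪ pre   = {have(k3), open(d_office_kitchen)} ∪ {at(office), key_at(k1,office)}
          = {at(office), have(k3), key_at(k1,office), open(d_office_kitchen)}

== RESULT ==
["at(office)", "have(k3)", "key_at(k1,office)", "open(d_office_kitchen)"]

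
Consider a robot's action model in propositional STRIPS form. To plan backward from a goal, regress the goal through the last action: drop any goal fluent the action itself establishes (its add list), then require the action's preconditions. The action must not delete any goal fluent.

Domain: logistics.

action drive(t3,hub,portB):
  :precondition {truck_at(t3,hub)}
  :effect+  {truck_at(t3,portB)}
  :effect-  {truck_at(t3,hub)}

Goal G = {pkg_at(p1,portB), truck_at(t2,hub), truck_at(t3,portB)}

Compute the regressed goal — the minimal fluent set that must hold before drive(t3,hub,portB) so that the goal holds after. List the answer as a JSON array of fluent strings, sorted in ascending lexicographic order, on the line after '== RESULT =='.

Regress:
  G ∩ del = {}  (empty — regression defined)
  G \ add = {pkg_at(p1,portB), truck_at(t2,hub), truck_at(t3,portB)} \ {truck_at(t3,portB)} = {pkg_at(p1,portB), truck_at(t2,hub)}
  ∪ pre   = {pkg_at(p1,portB), truck_at(t2,hub)} ∪ {truck_at(t3,hub)}
          = {pkg_at(p1,portB), truck_at(t2,hub), truck_at(t3,hub)}

== RESULT ==
["pkg_at(p1,portB)", "truck_at(t2,hub)", "truck_at(t3,hub)"]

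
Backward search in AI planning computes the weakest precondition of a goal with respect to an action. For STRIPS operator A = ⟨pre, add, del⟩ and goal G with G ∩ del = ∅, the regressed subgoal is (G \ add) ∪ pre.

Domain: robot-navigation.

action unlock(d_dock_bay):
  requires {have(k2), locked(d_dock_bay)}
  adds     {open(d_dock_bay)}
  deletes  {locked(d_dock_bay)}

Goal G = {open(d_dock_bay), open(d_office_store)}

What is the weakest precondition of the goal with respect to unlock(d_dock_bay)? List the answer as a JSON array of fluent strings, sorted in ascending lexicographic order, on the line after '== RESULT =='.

Compute (G \ add) ∪ pre:
  G ∩ del = {}  (empty — regression defined)
  G \ add = {open(d_dock_bay), open(d_office_store)} \ {open(d_dock_bay)} = {open(d_office_store)}
  ∪ pre   = {open(d_office_store)} ∪ {have(k2), locked(d_dock_bay)}
          = {have(k2), locked(d_dock_bay), open(d_office_store)}

== RESULT ==
["have(k2)", "locked(d_dock_bay)", "open(d_office_store)"]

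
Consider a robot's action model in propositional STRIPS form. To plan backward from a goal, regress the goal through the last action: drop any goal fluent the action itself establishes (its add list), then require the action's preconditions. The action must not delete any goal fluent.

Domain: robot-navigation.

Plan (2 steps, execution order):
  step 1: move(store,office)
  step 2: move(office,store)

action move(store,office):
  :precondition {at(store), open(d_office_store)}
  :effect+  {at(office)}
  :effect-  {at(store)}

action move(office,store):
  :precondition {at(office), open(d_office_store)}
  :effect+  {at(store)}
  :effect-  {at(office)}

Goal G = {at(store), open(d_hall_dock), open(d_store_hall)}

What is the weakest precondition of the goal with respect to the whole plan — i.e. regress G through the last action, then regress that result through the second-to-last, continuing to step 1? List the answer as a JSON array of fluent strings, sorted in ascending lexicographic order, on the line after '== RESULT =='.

Work backward from the goal:
  through step 2 (move(office,store)): drop {at(store)}, keep {open(d_hall_dock), open(d_store_hall)}, require {at(office), open(d_office_store)}
    → {at(office), open(d_hall_dock), open(d_office_store), open(d_store_hall)}
  through step 1 (move(store,office)): drop {at(office)}, keep {open(d_hall_dock), open(d_office_store), open(d_store_hall)}, require {at(store), open(d_office_store)}
    → {at(store), open(d_hall_dock), open(d_office_store), open(d_store_hall)}

== RESULT ==
["at(store)", "open(d_hall_dock)", "open(d_office_store)", "open(d_store_hall)"]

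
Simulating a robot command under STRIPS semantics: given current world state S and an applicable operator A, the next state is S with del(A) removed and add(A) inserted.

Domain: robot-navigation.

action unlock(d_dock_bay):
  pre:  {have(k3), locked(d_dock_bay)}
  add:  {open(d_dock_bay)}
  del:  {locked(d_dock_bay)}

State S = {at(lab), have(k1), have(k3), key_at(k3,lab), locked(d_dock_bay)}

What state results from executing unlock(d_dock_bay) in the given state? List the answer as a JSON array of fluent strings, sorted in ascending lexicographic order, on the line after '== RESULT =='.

Compute (S \ del) ∪ add:
  pre ⊆ S: {have(k3), locked(d_dock_bay)} ⊆ S  — applicable
  S \ del = {at(lab), have(k1), have(k3), key_at(k3,lab)}
  ∪ add   = {at(lab), have(k1), have(k3), key_at(k3,lab), open(d_dock_bay)}

== RESULT ==
["at(lab)", "have(k1)", "have(k3)", "key_at(k3,lab)", "open(d_dock_bay)"]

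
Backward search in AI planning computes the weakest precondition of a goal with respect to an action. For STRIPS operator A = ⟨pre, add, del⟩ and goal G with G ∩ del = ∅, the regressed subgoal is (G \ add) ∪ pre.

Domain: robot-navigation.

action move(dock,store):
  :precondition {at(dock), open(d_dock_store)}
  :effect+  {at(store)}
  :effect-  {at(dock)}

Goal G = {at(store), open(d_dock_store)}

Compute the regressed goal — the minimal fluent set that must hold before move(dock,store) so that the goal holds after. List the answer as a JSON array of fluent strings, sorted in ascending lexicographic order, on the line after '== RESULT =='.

Compute (G \ add) ∪ pre:
  G ∩ del = {}  (empty — regression defined)
  G \ add = {at(store), open(d_dock_store)} \ {at(store)} = {open(d_dock_store)}
  ∪ pre   = {open(d_dock_store)} ∪ {at(dock), open(d_dock_store)}
          = {at(dock), open(d_dock_store)}

== RESULT ==
["at(dock)", "open(d_dock_store)"]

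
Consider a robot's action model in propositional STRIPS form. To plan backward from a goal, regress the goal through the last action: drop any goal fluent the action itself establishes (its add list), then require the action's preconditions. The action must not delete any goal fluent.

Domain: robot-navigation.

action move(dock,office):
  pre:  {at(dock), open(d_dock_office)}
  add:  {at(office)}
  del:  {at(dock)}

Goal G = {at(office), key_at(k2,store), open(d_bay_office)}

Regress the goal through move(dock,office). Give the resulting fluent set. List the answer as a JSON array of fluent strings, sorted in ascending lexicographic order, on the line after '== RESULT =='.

Compute (G \ add) ∪ pre:
  G ∩ del = {}  (empty — regression defined)
  G \ add = {at(office), key_at(k2,store), open(d_bay_office)} \ {at(office)} = {key_at(k2,store), open(d_bay_office)}
  ∪ pre   = {key_at(k2,store), open(d_bay_office)} ∪ {at(dock), open(d_dock_office)}
          = {at(dock), key_at(k2,store), open(d_bay_office), open(d_dock_office)}

== RESULT ==
["at(dock)", "key_at(k2,store)", "open(d_bay_office)", "open(d_dock_office)"]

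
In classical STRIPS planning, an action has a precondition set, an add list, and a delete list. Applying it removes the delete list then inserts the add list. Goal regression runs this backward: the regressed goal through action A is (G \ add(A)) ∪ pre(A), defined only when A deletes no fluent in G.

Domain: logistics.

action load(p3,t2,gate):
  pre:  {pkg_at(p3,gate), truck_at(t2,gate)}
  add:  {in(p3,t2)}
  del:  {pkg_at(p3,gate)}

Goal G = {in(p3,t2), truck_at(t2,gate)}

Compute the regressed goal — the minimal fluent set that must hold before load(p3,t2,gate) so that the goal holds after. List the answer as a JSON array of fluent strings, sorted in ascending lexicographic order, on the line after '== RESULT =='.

Compute (G \ add) ∪ pre:
  G ∩ del = {}  (empty — regression defined)
  G \ add = {in(p3,t2), truck_at(t2,gate)} \ {in(p3,t2)} = {truck_at(t2,gate)}
  ∪ pre   = {truck_at(t2,gate)} ∪ {pkg_at(p3,gate), truck_at(t2,gate)}
          = {pkg_at(p3,gate), truck_at(t2,gate)}

== RESULT ==
["pkg_at(p3,gate)", "truck_at(t2,gate)"]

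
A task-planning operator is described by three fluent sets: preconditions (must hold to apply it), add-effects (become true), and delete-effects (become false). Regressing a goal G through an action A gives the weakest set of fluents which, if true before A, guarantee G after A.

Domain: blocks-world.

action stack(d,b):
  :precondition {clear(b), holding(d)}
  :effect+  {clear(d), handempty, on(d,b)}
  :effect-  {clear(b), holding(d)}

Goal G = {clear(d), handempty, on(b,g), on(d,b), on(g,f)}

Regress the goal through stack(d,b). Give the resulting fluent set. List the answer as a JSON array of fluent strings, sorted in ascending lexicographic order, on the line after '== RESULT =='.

Compute (G \ add) ∪ pre:
  G ∩ del = {}  (empty — regression defined)
  G \ add = {clear(d), handempty, on(b,g), on(d,b), on(g,f)} \ {clear(d), handempty, on(d,b)} = {on(b,g), on(g,f)}
  ∪ pre   = {on(b,g), on(g,f)} ∪ {clear(b), holding(d)}
          = {clear(b), holding(d), on(b,g), on(g,f)}

== RESULT ==
["clear(b)", "holding(d)", "on(b,g)", "on(g,f)"]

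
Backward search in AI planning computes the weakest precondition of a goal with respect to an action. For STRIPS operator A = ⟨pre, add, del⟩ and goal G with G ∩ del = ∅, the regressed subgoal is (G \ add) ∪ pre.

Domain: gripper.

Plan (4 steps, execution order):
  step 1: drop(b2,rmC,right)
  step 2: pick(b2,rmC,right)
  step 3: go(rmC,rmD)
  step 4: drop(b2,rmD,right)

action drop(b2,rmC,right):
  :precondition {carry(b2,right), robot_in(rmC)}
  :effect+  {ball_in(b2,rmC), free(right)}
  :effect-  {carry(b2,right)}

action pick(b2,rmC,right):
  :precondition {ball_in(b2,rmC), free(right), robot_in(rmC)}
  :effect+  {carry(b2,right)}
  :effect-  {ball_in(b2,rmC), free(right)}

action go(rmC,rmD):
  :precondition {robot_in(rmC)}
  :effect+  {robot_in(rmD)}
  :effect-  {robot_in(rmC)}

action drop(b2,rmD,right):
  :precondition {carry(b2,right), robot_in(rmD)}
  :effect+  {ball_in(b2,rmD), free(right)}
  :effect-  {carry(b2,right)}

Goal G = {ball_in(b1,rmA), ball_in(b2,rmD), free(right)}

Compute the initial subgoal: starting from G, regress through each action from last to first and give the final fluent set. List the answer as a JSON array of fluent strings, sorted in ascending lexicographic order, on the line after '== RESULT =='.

Work backward from the goal:
  through step 4 (drop(b2,rmD,right)): drop {ball_in(b2,rmD), free(right)}, keep {ball_in(b1,rmA)}, require {carry(b2,right), robot_in(rmD)}
    → {ball_in(b1,rmA), carry(b2,right), robot_in(rmD)}
  through step 3 (go(rmC,rmD)): drop {robot_in(rmD)}, keep {ball_in(b1,rmA), carry(b2,right)}, require {robot_in(rmC)}
    → {ball_in(b1,rmA), carry(b2,right), robot_in(rmC)}
  through step 2 (pick(b2,rmC,right)): drop {carry(b2,right)}, keep {ball_in(b1,rmA), robot_in(rmC)}, require {ball_in(b2,rmC), free(right), robot_in(rmC)}
    → {ball_in(b1,rmA), ball_in(b2,rmC), free(right), robot_in(rmC)}
  through step 1 (drop(b2,rmC,right)): drop {ball_in(b2,rmC), free(right)}, keep {ball_in(b1,rmA), robot_in(rmC)}, require {carry(b2,right), robot_in(rmC)}
    → {ball_in(b1,rmA), carry(b2,right), robot_in(rmC)}

== RESULT ==
["ball_in(b1,rmA)", "carry(b2,right)", "robot_in(rmC)"]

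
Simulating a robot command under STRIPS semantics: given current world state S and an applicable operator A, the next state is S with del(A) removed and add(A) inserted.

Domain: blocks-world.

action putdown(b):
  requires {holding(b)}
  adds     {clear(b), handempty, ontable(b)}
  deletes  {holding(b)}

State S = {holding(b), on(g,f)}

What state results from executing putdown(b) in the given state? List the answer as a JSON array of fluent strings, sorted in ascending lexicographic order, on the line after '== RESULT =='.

Compute (S \ del) ∪ add:
  pre ⊆ S: {holding(b)} ⊆ S  — applicable
  S \ del = {on(g,f)}
  ∪ add   = {clear(b), handempty, on(g,f), ontable(b)}

== RESULT ==
["clear(b)", "handempty", "on(g,f)", "ontable(b)"]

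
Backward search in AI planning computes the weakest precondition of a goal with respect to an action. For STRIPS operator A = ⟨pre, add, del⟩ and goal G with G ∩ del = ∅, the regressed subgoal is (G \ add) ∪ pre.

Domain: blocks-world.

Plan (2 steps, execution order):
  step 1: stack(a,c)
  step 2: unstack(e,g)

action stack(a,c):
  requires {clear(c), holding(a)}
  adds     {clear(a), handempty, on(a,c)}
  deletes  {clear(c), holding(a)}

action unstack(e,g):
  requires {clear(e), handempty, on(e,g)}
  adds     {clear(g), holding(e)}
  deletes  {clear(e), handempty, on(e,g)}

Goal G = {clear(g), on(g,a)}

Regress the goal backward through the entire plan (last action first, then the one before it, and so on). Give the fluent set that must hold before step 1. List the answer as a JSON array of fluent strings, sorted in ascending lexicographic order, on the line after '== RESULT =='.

Work backward from the goal:
  through step 2 (unstack(e,g)): drop {clear(g)}, keep {on(g,a)}, require {clear(e), handempty, on(e,g)}
    → {clear(e), handempty, on(e,g), on(g,a)}
  through step 1 (stack(a,c)): drop {handempty}, keep {clear(e), on(e,g), on(g,a)}, require {clear(c), holding(a)}
    → {clear(c), clear(e), holding(a), on(e,g), on(g,a)}

== RESULT ==
["clear(c)", "clear(e)", "holding(a)", "on(e,g)", "on(g,a)"]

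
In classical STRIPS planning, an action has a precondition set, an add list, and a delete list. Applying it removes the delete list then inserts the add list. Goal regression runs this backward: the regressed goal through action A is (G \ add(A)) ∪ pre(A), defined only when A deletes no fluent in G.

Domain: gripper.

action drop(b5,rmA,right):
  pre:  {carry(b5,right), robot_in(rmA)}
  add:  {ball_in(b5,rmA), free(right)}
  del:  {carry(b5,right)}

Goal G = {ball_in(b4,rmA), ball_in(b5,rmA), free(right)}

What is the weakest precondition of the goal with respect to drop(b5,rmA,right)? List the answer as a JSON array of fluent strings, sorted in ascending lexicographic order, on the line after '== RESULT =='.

Compute (G \ add) ∪ pre:
  G ∩ del = {}  (empty — regression defined)
  G \ add = {ball_in(b4,rmA), ball_in(b5,rmA), free(right)} \ {ball_in(b5,rmA), free(right)} = {ball_in(b4,rmA)}
  ∪ pre   = {ball_in(b4,rmA)} ∪ {carry(b5,right), robot_in(rmA)}
          = {ball_in(b4,rmA), carry(b5,right), robot_in(rmA)}

== RESULT ==
["ball_in(b4,rmA)", "carry(b5,right)", "robot_in(rmA)"]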